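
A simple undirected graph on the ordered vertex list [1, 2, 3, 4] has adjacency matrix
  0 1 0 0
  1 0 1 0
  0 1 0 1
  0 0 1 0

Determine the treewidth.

1

A width-1 tree decomposition is:
Bags: B1 = {1, 2}  B2 = {2, 3}  B3 = {3, 4}
Tree: B1–B2, B2–B3
Every bag has size at most 2, so the width is 2 − 1 = 1 and tw(G) ≤ 1. Since G has at least one edge (e.g. 1–2), it is not an edgeless graph, so tw(G) ≥ 1. Therefore the treewidth is 1.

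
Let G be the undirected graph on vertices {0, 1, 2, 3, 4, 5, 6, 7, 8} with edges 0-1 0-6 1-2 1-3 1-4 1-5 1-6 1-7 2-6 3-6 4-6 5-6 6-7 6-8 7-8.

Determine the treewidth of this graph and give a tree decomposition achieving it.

Treewidth 2.
Bags: B1 = {1, 5, 6}  B2 = {1, 6, 7}  B3 = {1, 4, 6}  B4 = {0, 1, 6}  B5 = {6, 7, 8}  B6 = {1, 2, 6}  B7 = {1, 3, 6}
Tree: B1–B2, B2–B3, B1–B4, B2–B5, B3–B6, B6–B7

Each bag holds 3 vertices, so the decomposition has width 2, which upper-bounds the treewidth. Conversely, {6, 7, 8} is a clique of size 3, and the vertices of any clique must share a bag in every tree decomposition; so some bag has ≥ 3 vertices and tw(G) ≥ 2. Therefore the treewidth is 2.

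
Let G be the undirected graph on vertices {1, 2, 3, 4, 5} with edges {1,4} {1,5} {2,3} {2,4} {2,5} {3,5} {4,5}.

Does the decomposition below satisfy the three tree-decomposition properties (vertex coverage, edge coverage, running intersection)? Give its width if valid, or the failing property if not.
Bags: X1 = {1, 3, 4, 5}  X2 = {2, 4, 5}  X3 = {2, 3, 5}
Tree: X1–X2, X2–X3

No — bags containing vertex 3 are not connected in the tree.

A tree decomposition must satisfy three properties: every vertex lies in some bag; for every edge, both endpoints lie together in some bag; and for every vertex, the bags containing it form a connected subtree. Here bags containing vertex 3 are not connected in the tree, so the decomposition is invalid.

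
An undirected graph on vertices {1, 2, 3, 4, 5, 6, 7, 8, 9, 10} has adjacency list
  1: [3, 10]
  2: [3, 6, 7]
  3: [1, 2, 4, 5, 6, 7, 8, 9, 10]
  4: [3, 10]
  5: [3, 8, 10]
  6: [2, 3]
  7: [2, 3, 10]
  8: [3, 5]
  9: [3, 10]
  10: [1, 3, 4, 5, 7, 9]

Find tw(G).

A width-2 tree decomposition is:
Bags: B1 = {1, 3, 10}  B2 = {3, 9, 10}  B3 = {3, 5, 10}  B4 = {3, 7, 10}  B5 = {3, 4, 10}  B6 = {2, 3, 7}  B7 = {2, 3, 6}  B8 = {3, 5, 8}
Tree: B1–B2, B1–B3, B2–B4, B1–B5, B4–B6, B6–B7, B3–B8
Every bag has size at most 3, so the width is 3 − 1 = 2 and tw(G) ≤ 2. Conversely, {3, 5, 8} is a clique of size 3, and the vertices of any clique must share a bag in every tree decomposition; so some bag has ≥ 3 vertices and tw(G) ≥ 2. Therefore the treewidth is 2.

2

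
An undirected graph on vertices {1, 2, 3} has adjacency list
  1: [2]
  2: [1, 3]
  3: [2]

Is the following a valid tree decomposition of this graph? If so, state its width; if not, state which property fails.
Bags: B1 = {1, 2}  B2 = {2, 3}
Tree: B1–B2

Every vertex of G appears in some bag (union = {1, 2, 3}); every edge is covered by a bag; and for each vertex v the set of bags containing v is connected in the bag tree. The decomposition is therefore valid. The largest bag has 2 vertices, so the width is 1.

Yes; width 1.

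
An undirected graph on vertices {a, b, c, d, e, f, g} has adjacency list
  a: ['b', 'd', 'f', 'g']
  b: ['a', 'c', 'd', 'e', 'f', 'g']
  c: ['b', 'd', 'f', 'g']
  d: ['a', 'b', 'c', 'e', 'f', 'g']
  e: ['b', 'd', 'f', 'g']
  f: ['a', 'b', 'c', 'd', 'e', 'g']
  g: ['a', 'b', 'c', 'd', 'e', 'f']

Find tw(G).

A width-4 tree decomposition is:
Bags: B1 = {a, b, d, f, g}  B2 = {b, c, d, f, g}  B3 = {b, d, e, f, g}
Tree: B1–B2, B2–B3
The largest bag has 5 vertices, giving width 4; this decomposition certifies tw(G) ≤ 4. For the lower bound, the 5 vertices {b, d, e, f, g} are pairwise adjacent, and any tree decomposition puts a clique entirely inside one bag — forcing width ≥ 4. Hence tw(G) = 4 exactly.

4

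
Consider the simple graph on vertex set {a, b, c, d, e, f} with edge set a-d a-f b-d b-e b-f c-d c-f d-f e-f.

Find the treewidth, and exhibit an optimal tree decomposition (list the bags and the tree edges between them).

The largest bag has 3 vertices, giving width 2; this decomposition certifies tw(G) ≤ 2. On the other hand G contains the 3-clique {c, d, f}. A clique must lie in a single bag of any decomposition, so no decomposition can have width below 2. Combining the bounds, tw(G) = 2.

Treewidth 2.
One such decomposition:
Bags: B1 = {a, d, f}  B2 = {b, d, f}  B3 = {b, e, f}  B4 = {c, d, f}
Tree: B1–B2, B2–B3, B1–B4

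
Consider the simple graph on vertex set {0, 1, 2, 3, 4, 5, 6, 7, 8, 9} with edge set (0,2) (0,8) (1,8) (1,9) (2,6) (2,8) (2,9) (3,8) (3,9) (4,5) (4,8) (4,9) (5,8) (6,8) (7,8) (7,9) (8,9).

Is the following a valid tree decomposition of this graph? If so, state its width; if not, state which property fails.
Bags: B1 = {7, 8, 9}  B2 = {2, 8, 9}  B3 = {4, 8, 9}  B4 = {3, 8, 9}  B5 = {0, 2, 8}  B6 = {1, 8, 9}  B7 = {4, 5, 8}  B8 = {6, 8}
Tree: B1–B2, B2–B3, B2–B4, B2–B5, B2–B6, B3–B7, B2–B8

A tree decomposition must satisfy three properties: every vertex lies in some bag; for every edge, both endpoints lie together in some bag; and for every vertex, the bags containing it form a connected subtree. Here edge (2,6) lies in no bag, so the decomposition is invalid.

No — edge (2,6) lies in no bag.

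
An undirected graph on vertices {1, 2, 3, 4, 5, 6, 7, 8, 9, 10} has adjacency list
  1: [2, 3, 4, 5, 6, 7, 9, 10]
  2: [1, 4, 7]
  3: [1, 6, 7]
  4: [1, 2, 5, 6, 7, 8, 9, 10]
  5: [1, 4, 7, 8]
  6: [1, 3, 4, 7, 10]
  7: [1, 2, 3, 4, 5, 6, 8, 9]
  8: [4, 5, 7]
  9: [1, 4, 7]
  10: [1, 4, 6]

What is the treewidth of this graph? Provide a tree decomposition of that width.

Every bag has size at most 4, so the width is 4 − 1 = 3 and tw(G) ≤ 3. On the other hand G contains the 4-clique {4, 5, 7, 8}. A clique must lie in a single bag of any decomposition, so no decomposition can have width below 3. The upper and lower bounds meet at 3, so that is the treewidth.

Treewidth 3.
Bags: B1 = {1, 4, 6, 7}  B2 = {1, 4, 6, 10}  B3 = {1, 4, 5, 7}  B4 = {1, 2, 4, 7}  B5 = {4, 5, 7, 8}  B6 = {1, 3, 6, 7}  B7 = {1, 4, 7, 9}
Tree: B1–B2, B1–B3, B3–B4, B3–B5, B1–B6, B4–B7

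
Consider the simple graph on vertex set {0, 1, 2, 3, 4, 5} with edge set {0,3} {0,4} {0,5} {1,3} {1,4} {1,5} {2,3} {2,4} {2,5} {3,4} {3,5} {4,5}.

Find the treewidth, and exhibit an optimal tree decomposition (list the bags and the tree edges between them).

Treewidth 3.
Bags: B1 = {1, 3, 4, 5}  B2 = {0, 3, 4, 5}  B3 = {2, 3, 4, 5}
Tree: B1–B2, B2–B3

Each bag holds 4 vertices, so the decomposition has width 3, which upper-bounds the treewidth. For the lower bound, the 4 vertices {0, 3, 4, 5} are pairwise adjacent, and any tree decomposition puts a clique entirely inside one bag — forcing width ≥ 3. Therefore the treewidth is 3.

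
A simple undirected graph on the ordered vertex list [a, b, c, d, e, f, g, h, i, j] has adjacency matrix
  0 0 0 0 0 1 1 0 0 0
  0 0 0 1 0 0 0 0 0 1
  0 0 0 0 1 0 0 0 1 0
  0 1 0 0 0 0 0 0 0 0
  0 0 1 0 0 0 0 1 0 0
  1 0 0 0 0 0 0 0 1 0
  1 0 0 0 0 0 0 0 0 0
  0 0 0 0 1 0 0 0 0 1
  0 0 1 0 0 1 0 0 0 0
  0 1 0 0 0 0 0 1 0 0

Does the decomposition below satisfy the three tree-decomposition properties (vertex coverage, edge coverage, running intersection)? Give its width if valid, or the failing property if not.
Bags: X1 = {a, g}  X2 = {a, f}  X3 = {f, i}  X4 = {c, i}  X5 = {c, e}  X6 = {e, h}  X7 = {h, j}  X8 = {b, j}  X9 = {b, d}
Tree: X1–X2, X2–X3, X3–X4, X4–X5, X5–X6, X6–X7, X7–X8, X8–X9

Yes; width 1.

Every vertex of G appears in some bag (union = {a, b, c, d, e, f, g, h, i, j}); every edge is covered by a bag; and for each vertex v the set of bags containing v is connected in the bag tree. The decomposition is therefore valid. The largest bag has 2 vertices, so the width is 1.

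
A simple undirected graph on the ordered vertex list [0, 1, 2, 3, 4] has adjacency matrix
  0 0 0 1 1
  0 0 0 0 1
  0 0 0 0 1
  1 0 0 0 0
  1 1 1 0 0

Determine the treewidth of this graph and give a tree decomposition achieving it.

Treewidth 1.
One such decomposition:
Bags: B1 = {2, 4}  B2 = {0, 4}  B3 = {0, 3}  B4 = {1, 4}
Tree: B1–B2, B2–B3, B1–B4

Every bag has size at most 2, so the width is 2 − 1 = 1 and tw(G) ≤ 1. Any graph with an edge has treewidth ≥ 1, and G has the edge 2–4. Hence tw(G) = 1 exactly.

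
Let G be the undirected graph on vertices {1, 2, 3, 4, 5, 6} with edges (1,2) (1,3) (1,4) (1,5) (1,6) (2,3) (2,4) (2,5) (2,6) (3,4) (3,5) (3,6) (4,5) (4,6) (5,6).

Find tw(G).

5

A width-5 tree decomposition is:
Bags: B1 = {1, 2, 3, 4, 5, 6}
Tree: (single bag)
With just one bag of size 6, the width is 6 − 1 = 5, so tw(G) ≤ 5. On the other hand G contains the 6-clique {1, 2, 3, 4, 5, 6}. A clique must lie in a single bag of any decomposition, so no decomposition can have width below 5. The upper and lower bounds meet at 5, so that is the treewidth.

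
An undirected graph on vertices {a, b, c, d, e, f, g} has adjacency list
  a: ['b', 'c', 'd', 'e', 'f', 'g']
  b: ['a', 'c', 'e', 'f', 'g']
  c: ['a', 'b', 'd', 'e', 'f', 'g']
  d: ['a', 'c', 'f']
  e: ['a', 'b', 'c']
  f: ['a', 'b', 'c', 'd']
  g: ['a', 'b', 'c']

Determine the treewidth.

3

A width-3 tree decomposition is:
Bags: B1 = {a, b, c, g}  B2 = {a, b, c, e}  B3 = {a, b, c, f}  B4 = {a, c, d, f}
Tree: B1–B2, B1–B3, B3–B4
Every bag has size at most 4, so the width is 4 − 1 = 3 and tw(G) ≤ 3. Conversely, {a, c, d, f} is a clique of size 4, and the vertices of any clique must share a bag in every tree decomposition; so some bag has ≥ 4 vertices and tw(G) ≥ 3. Therefore the treewidth is 3.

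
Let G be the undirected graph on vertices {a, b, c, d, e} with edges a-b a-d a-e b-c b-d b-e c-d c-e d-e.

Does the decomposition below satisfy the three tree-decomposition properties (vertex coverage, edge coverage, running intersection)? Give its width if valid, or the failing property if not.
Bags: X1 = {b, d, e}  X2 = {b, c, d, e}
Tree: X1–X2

A tree decomposition must satisfy three properties: every vertex lies in some bag; for every edge, both endpoints lie together in some bag; and for every vertex, the bags containing it form a connected subtree. Here vertex a appears in no bag, so the decomposition is invalid.

No — vertex a appears in no bag.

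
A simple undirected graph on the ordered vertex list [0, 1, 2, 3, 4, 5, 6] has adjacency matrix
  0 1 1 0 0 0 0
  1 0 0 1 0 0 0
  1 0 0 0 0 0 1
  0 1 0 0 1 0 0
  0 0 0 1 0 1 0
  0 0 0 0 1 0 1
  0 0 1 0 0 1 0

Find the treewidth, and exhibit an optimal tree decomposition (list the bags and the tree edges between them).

The largest bag has 3 vertices, giving width 2; this decomposition certifies tw(G) ≤ 2. Since 3–4–5–6–2–0–1–3 is a cycle in G, G is not acyclic. Forests are exactly the graphs of treewidth ≤ 1, so tw(G) ≥ 2. Therefore the treewidth is 2.

Treewidth 2.
One optimal decomposition is:
Bags: B1 = {3, 4, 5}  B2 = {3, 5, 6}  B3 = {2, 3, 6}  B4 = {0, 2, 3}  B5 = {0, 1, 3}
Tree: B1–B2, B2–B3, B3–B4, B4–B5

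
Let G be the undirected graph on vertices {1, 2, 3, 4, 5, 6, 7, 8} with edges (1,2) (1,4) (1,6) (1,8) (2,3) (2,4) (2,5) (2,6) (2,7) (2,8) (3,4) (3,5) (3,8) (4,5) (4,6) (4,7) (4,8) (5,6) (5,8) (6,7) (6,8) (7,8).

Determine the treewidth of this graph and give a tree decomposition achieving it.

Treewidth 4.
Bags: B1 = {2, 4, 5, 6, 8}  B2 = {2, 3, 4, 5, 8}  B3 = {1, 2, 4, 6, 8}  B4 = {2, 4, 6, 7, 8}
Tree: B1–B2, B1–B3, B1–B4

Every bag has size at most 5, so the width is 5 − 1 = 4 and tw(G) ≤ 4. Conversely, {2, 3, 4, 5, 8} is a clique of size 5, and the vertices of any clique must share a bag in every tree decomposition; so some bag has ≥ 5 vertices and tw(G) ≥ 4. Therefore the treewidth is 4.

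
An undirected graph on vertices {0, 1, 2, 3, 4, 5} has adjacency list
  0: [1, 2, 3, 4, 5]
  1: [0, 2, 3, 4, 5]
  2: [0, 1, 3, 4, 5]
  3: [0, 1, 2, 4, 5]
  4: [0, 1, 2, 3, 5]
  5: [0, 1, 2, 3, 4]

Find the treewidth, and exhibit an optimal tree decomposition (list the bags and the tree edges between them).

Treewidth 5.
Bags: B1 = {0, 1, 2, 3, 4, 5}
Tree: (single bag)

With just one bag of size 6, the width is 6 − 1 = 5, so tw(G) ≤ 5. On the other hand G contains the 6-clique {0, 1, 2, 3, 4, 5}. A clique must lie in a single bag of any decomposition, so no decomposition can have width below 5. Hence tw(G) = 5 exactly.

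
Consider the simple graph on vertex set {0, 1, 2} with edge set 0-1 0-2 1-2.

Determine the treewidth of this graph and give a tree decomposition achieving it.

Treewidth 2.
One optimal decomposition is:
Bags: B1 = {0, 1, 2}
Tree: (single bag)

With just one bag of size 3, the width is 3 − 1 = 2, so tw(G) ≤ 2. Conversely, {0, 1, 2} is a clique of size 3, and the vertices of any clique must share a bag in every tree decomposition; so some bag has ≥ 3 vertices and tw(G) ≥ 2. Therefore the treewidth is 2.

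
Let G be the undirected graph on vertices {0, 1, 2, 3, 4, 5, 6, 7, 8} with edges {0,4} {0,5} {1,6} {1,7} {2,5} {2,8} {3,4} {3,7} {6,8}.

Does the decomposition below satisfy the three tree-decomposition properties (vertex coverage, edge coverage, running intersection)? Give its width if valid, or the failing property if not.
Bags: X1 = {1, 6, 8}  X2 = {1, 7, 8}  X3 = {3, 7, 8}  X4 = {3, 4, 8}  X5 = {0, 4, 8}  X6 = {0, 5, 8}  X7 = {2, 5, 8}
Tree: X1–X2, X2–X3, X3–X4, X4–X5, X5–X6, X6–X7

Vertex coverage: the bags together contain {0, 1, 2, 3, 4, 5, 6, 7, 8}, the full vertex set. Edge coverage: each edge of G has both endpoints in at least one bag. Running intersection: for every vertex, the bags containing it form a connected subtree. All three properties hold, so this is a valid tree decomposition of width max|bag| − 1 = 2, and hence tw(G) ≤ 2.

Yes; width 2.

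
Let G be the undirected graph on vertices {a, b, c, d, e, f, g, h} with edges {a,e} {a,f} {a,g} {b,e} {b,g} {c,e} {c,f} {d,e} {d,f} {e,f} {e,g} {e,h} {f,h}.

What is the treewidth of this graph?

A width-2 tree decomposition is:
Bags: B1 = {a, e, f}  B2 = {d, e, f}  B3 = {c, e, f}  B4 = {a, e, g}  B5 = {e, f, h}  B6 = {b, e, g}
Tree: B1–B2, B2–B3, B1–B4, B2–B5, B4–B6
Each bag holds 3 vertices, so the decomposition has width 2, which upper-bounds the treewidth. For the lower bound, the 3 vertices {a, e, g} are pairwise adjacent, and any tree decomposition puts a clique entirely inside one bag — forcing width ≥ 2. Hence tw(G) = 2 exactly.

2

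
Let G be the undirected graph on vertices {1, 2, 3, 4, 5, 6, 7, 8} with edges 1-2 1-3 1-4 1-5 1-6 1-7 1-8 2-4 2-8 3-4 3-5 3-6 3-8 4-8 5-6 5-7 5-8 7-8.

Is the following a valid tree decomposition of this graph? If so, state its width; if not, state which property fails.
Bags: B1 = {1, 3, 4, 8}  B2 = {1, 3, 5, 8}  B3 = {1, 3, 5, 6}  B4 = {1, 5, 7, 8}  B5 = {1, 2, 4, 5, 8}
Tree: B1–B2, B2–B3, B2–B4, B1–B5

No — bags containing vertex 5 are not connected in the tree.

A tree decomposition must satisfy three properties: every vertex lies in some bag; for every edge, both endpoints lie together in some bag; and for every vertex, the bags containing it form a connected subtree. Here bags containing vertex 5 are not connected in the tree, so the decomposition is invalid.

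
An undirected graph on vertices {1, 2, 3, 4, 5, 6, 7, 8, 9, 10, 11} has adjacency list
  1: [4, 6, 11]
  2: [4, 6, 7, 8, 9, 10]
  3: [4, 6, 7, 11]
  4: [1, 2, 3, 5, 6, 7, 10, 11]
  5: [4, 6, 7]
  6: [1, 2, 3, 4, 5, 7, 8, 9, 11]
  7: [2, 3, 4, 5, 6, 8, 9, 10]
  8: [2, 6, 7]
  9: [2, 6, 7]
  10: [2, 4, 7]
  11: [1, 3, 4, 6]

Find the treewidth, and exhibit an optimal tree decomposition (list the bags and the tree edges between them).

The largest bag has 4 vertices, giving width 3; this decomposition certifies tw(G) ≤ 3. Conversely, {2, 4, 7, 10} is a clique of size 4, and the vertices of any clique must share a bag in every tree decomposition; so some bag has ≥ 4 vertices and tw(G) ≥ 3. The upper and lower bounds meet at 3, so that is the treewidth.

Treewidth 3.
One such decomposition:
Bags: B1 = {4, 5, 6, 7}  B2 = {2, 4, 6, 7}  B3 = {3, 4, 6, 7}  B4 = {2, 4, 7, 10}  B5 = {2, 6, 7, 9}  B6 = {2, 6, 7, 8}  B7 = {3, 4, 6, 11}  B8 = {1, 4, 6, 11}
Tree: B1–B2, B2–B3, B2–B4, B2–B5, B5–B6, B3–B7, B7–B8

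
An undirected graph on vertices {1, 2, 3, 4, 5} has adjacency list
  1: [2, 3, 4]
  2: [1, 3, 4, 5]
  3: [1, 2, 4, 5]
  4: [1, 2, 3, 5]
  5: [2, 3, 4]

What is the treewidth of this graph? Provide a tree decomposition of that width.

The largest bag has 4 vertices, giving width 3; this decomposition certifies tw(G) ≤ 3. On the other hand G contains the 4-clique {1, 2, 3, 4}. A clique must lie in a single bag of any decomposition, so no decomposition can have width below 3. Combining the bounds, tw(G) = 3.

Treewidth 3.
One optimal decomposition is:
Bags: B1 = {2, 3, 4, 5}  B2 = {1, 2, 3, 4}
Tree: B1–B2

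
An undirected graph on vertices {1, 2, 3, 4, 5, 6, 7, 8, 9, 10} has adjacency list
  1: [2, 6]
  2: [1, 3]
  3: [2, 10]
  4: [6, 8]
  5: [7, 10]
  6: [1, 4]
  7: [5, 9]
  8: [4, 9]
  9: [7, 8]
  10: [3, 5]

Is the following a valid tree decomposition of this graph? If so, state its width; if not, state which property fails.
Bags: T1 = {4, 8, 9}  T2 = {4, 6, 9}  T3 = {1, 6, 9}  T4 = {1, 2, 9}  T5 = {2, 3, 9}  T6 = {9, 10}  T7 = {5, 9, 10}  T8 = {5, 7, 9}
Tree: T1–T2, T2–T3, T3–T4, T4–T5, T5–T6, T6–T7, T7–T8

No — edge (3,10) lies in no bag.

A tree decomposition must satisfy three properties: every vertex lies in some bag; for every edge, both endpoints lie together in some bag; and for every vertex, the bags containing it form a connected subtree. Here edge (3,10) lies in no bag, so the decomposition is invalid.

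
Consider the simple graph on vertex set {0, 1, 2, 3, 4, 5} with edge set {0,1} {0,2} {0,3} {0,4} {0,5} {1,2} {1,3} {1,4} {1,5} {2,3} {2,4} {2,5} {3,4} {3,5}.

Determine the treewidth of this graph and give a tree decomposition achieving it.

Treewidth 4.
Bags: B1 = {0, 1, 2, 3, 4}  B2 = {0, 1, 2, 3, 5}
Tree: B1–B2

The largest bag has 5 vertices, giving width 4; this decomposition certifies tw(G) ≤ 4. On the other hand G contains the 5-clique {0, 1, 2, 3, 4}. A clique must lie in a single bag of any decomposition, so no decomposition can have width below 4. Hence tw(G) = 4 exactly.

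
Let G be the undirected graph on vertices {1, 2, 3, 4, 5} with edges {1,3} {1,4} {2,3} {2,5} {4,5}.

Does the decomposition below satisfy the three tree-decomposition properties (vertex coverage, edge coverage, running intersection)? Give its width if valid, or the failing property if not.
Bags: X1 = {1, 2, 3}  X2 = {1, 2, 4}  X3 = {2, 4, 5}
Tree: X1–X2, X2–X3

Vertex coverage: the bags together contain {1, 2, 3, 4, 5}, the full vertex set. Edge coverage: each edge of G has both endpoints in at least one bag. Running intersection: for every vertex, the bags containing it form a connected subtree. All three properties hold, so this is a valid tree decomposition of width max|bag| − 1 = 2, and hence tw(G) ≤ 2.

Yes; width 2.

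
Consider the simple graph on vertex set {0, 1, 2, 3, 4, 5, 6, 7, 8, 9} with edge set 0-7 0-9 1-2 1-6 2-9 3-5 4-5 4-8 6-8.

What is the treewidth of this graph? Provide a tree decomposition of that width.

Treewidth 1.
Bags: B1 = {0, 7}  B2 = {0, 9}  B3 = {2, 9}  B4 = {1, 2}  B5 = {1, 6}  B6 = {6, 8}  B7 = {4, 8}  B8 = {4, 5}  B9 = {3, 5}
Tree: B1–B2, B2–B3, B3–B4, B4–B5, B5–B6, B6–B7, B7–B8, B8–B9

Every bag has size at most 2, so the width is 2 − 1 = 1 and tw(G) ≤ 1. G has an edge, so its treewidth is at least 1. The upper and lower bounds meet at 1, so that is the treewidth.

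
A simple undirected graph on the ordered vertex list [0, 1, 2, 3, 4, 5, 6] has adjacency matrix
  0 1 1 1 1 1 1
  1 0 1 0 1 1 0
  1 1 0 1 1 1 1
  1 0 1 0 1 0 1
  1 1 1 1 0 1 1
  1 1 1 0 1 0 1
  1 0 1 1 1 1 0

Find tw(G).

4

A width-4 tree decomposition is:
Bags: B1 = {0, 2, 4, 5, 6}  B2 = {0, 2, 3, 4, 6}  B3 = {0, 1, 2, 4, 5}
Tree: B1–B2, B1–B3
The largest bag has 5 vertices, giving width 4; this decomposition certifies tw(G) ≤ 4. For the lower bound, the 5 vertices {0, 2, 3, 4, 6} are pairwise adjacent, and any tree decomposition puts a clique entirely inside one bag — forcing width ≥ 4. Combining the bounds, tw(G) = 4.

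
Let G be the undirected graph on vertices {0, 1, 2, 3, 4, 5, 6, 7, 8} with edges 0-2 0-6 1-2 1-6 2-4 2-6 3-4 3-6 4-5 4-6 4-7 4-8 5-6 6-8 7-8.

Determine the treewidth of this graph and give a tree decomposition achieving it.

Treewidth 2.
One optimal decomposition is:
Bags: B1 = {4, 5, 6}  B2 = {2, 4, 6}  B3 = {4, 6, 8}  B4 = {4, 7, 8}  B5 = {3, 4, 6}  B6 = {1, 2, 6}  B7 = {0, 2, 6}
Tree: B1–B2, B1–B3, B3–B4, B3–B5, B2–B6, B6–B7

Every bag has size at most 3, so the width is 3 − 1 = 2 and tw(G) ≤ 2. Conversely, {0, 2, 6} is a clique of size 3, and the vertices of any clique must share a bag in every tree decomposition; so some bag has ≥ 3 vertices and tw(G) ≥ 2. The upper and lower bounds meet at 2, so that is the treewidth.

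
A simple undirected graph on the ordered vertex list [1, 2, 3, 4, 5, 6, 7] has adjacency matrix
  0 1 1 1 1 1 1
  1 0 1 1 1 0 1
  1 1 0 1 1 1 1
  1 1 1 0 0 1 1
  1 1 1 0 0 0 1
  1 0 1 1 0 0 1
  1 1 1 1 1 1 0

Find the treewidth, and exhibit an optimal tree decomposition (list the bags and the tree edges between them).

The largest bag has 5 vertices, giving width 4; this decomposition certifies tw(G) ≤ 4. Conversely, {1, 2, 3, 4, 7} is a clique of size 5, and the vertices of any clique must share a bag in every tree decomposition; so some bag has ≥ 5 vertices and tw(G) ≥ 4. Hence tw(G) = 4 exactly.

Treewidth 4.
Bags: B1 = {1, 2, 3, 4, 7}  B2 = {1, 2, 3, 5, 7}  B3 = {1, 3, 4, 6, 7}
Tree: B1–B2, B1–B3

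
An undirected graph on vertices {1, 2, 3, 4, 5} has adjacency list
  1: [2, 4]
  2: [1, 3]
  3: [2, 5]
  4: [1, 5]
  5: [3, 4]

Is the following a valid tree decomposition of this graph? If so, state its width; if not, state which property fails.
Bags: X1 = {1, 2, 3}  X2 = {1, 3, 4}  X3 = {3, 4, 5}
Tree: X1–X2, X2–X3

Yes; width 2.

Checking the three conditions: (i) the bags cover all of {1, 2, 3, 4, 5}; (ii) for each edge, some bag contains both endpoints; (iii) the bags containing any fixed vertex form a subtree. All hold, so the decomposition is valid with width 3 − 1 = 2.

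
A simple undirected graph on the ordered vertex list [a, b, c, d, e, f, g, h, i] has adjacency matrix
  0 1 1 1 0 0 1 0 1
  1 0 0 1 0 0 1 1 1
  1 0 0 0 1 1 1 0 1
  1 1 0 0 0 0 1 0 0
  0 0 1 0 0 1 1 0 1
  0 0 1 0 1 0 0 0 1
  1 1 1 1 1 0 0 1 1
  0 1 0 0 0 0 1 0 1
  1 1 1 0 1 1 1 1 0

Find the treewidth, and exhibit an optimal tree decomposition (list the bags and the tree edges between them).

Treewidth 3.
One such decomposition:
Bags: B1 = {c, e, g, i}  B2 = {a, c, g, i}  B3 = {a, b, g, i}  B4 = {a, b, d, g}  B5 = {c, e, f, i}  B6 = {b, g, h, i}
Tree: B1–B2, B2–B3, B3–B4, B1–B5, B3–B6

Each bag holds 4 vertices, so the decomposition has width 3, which upper-bounds the treewidth. Conversely, {a, b, d, g} is a clique of size 4, and the vertices of any clique must share a bag in every tree decomposition; so some bag has ≥ 4 vertices and tw(G) ≥ 3. Combining the bounds, tw(G) = 3.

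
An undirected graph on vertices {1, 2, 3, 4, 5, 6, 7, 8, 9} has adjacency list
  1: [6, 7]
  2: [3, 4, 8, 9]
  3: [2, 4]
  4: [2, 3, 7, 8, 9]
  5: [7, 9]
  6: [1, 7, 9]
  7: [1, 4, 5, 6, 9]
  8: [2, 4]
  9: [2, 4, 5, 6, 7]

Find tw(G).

A width-2 tree decomposition is:
Bags: B1 = {2, 4, 8}  B2 = {2, 3, 4}  B3 = {2, 4, 9}  B4 = {4, 7, 9}  B5 = {6, 7, 9}  B6 = {1, 6, 7}  B7 = {5, 7, 9}
Tree: B1–B2, B2–B3, B3–B4, B4–B5, B5–B6, B5–B7
Every bag has size at most 3, so the width is 3 − 1 = 2 and tw(G) ≤ 2. For the lower bound, the 3 vertices {1, 6, 7} are pairwise adjacent, and any tree decomposition puts a clique entirely inside one bag — forcing width ≥ 2. Combining the bounds, tw(G) = 2.

2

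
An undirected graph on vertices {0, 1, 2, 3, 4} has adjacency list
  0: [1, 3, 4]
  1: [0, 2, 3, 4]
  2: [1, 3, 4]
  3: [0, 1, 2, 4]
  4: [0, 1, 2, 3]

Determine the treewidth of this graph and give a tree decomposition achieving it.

Treewidth 3.
One optimal decomposition is:
Bags: B1 = {0, 1, 3, 4}  B2 = {1, 2, 3, 4}
Tree: B1–B2

Each bag holds 4 vertices, so the decomposition has width 3, which upper-bounds the treewidth. On the other hand G contains the 4-clique {0, 1, 3, 4}. A clique must lie in a single bag of any decomposition, so no decomposition can have width below 3. The upper and lower bounds meet at 3, so that is the treewidth.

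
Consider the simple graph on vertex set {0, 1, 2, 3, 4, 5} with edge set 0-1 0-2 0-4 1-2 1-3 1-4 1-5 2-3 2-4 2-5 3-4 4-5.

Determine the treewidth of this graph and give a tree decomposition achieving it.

Each bag holds 4 vertices, so the decomposition has width 3, which upper-bounds the treewidth. For the lower bound, the 4 vertices {0, 1, 2, 4} are pairwise adjacent, and any tree decomposition puts a clique entirely inside one bag — forcing width ≥ 3. The upper and lower bounds meet at 3, so that is the treewidth.

Treewidth 3.
One such decomposition:
Bags: B1 = {0, 1, 2, 4}  B2 = {1, 2, 3, 4}  B3 = {1, 2, 4, 5}
Tree: B1–B2, B1–B3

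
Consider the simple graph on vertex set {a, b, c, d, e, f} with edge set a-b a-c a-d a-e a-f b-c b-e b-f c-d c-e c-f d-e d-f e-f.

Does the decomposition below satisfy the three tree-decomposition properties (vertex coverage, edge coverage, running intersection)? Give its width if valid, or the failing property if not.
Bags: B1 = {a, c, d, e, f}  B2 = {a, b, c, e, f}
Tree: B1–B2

Every vertex of G appears in some bag (union = {a, b, c, d, e, f}); every edge is covered by a bag; and for each vertex v the set of bags containing v is connected in the bag tree. The decomposition is therefore valid. The largest bag has 5 vertices, so the width is 4.

Yes; width 4.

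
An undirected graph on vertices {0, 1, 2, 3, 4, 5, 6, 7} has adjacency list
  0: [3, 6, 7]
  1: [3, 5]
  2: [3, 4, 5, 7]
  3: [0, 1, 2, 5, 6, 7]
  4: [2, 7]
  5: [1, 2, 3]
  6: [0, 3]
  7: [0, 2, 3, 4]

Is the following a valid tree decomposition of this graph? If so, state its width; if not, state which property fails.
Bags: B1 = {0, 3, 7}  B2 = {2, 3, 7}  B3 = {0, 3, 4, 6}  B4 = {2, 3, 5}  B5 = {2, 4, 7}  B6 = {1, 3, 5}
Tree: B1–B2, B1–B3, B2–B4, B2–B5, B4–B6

A tree decomposition must satisfy three properties: every vertex lies in some bag; for every edge, both endpoints lie together in some bag; and for every vertex, the bags containing it form a connected subtree. Here bags containing vertex 4 are not connected in the tree, so the decomposition is invalid.

No — bags containing vertex 4 are not connected in the tree.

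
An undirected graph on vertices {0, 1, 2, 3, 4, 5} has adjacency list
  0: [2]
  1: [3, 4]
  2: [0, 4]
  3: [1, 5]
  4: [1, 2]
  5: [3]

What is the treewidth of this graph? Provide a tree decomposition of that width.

Treewidth 1.
Bags: B1 = {3, 5}  B2 = {1, 3}  B3 = {1, 4}  B4 = {2, 4}  B5 = {0, 2}
Tree: B1–B2, B2–B3, B3–B4, B4–B5

The largest bag has 2 vertices, giving width 1; this decomposition certifies tw(G) ≤ 1. Since G has at least one edge (e.g. 5–3), it is not an edgeless graph, so tw(G) ≥ 1. Therefore the treewidth is 1.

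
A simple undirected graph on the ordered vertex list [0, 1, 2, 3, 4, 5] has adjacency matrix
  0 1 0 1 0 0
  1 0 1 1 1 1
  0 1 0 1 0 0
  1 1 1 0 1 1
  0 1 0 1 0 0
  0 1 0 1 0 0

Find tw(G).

A width-2 tree decomposition is:
Bags: B1 = {1, 2, 3}  B2 = {1, 3, 5}  B3 = {1, 3, 4}  B4 = {0, 1, 3}
Tree: B1–B2, B2–B3, B2–B4
Every bag has size at most 3, so the width is 3 − 1 = 2 and tw(G) ≤ 2. Conversely, {0, 1, 3} is a clique of size 3, and the vertices of any clique must share a bag in every tree decomposition; so some bag has ≥ 3 vertices and tw(G) ≥ 2. Hence tw(G) = 2 exactly.

2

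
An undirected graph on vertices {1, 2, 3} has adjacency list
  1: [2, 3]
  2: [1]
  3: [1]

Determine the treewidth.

A width-1 tree decomposition is:
Bags: B1 = {1, 3}  B2 = {1, 2}
Tree: B1–B2
Each bag holds 2 vertices, so the decomposition has width 1, which upper-bounds the treewidth. Any graph with an edge has treewidth ≥ 1, and G has the edge 1–3. Therefore the treewidth is 1.

1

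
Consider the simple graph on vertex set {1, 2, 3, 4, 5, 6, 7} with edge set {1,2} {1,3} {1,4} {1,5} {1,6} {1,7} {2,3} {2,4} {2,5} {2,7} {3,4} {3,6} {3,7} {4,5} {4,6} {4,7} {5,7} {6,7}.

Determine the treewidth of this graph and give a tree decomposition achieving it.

Treewidth 4.
One such decomposition:
Bags: B1 = {1, 2, 3, 4, 7}  B2 = {1, 3, 4, 6, 7}  B3 = {1, 2, 4, 5, 7}
Tree: B1–B2, B1–B3

Every bag has size at most 5, so the width is 5 − 1 = 4 and tw(G) ≤ 4. On the other hand G contains the 5-clique {1, 2, 3, 4, 7}. A clique must lie in a single bag of any decomposition, so no decomposition can have width below 4. The upper and lower bounds meet at 4, so that is the treewidth.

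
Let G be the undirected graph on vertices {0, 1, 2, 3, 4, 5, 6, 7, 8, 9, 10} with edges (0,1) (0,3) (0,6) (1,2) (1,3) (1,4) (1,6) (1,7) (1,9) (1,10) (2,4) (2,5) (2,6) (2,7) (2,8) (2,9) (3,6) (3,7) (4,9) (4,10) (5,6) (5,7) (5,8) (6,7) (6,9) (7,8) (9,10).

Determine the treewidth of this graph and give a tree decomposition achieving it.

Treewidth 3.
Bags: B1 = {1, 2, 6, 7}  B2 = {2, 5, 6, 7}  B3 = {1, 3, 6, 7}  B4 = {1, 2, 6, 9}  B5 = {1, 2, 4, 9}  B6 = {0, 1, 3, 6}  B7 = {1, 4, 9, 10}  B8 = {2, 5, 7, 8}
Tree: B1–B2, B1–B3, B1–B4, B4–B5, B3–B6, B5–B7, B2–B8

Each bag holds 4 vertices, so the decomposition has width 3, which upper-bounds the treewidth. For the lower bound, the 4 vertices {2, 5, 7, 8} are pairwise adjacent, and any tree decomposition puts a clique entirely inside one bag — forcing width ≥ 3. Combining the bounds, tw(G) = 3.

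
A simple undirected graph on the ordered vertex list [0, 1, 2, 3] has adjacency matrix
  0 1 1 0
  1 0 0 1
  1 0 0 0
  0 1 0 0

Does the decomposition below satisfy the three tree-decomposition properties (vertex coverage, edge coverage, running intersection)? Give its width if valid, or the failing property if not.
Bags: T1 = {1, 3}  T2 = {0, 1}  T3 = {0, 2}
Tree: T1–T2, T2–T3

Checking the three conditions: (i) the bags cover all of {0, 1, 2, 3}; (ii) for each edge, some bag contains both endpoints; (iii) the bags containing any fixed vertex form a subtree. All hold, so the decomposition is valid with width 2 − 1 = 1.

Yes; width 1.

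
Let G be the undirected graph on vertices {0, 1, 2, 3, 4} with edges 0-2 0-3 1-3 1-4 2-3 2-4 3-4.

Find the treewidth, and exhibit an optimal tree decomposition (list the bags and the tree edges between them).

Treewidth 2.
One optimal decomposition is:
Bags: B1 = {2, 3, 4}  B2 = {1, 3, 4}  B3 = {0, 2, 3}
Tree: B1–B2, B1–B3

Every bag has size at most 3, so the width is 3 − 1 = 2 and tw(G) ≤ 2. Conversely, {1, 3, 4} is a clique of size 3, and the vertices of any clique must share a bag in every tree decomposition; so some bag has ≥ 3 vertices and tw(G) ≥ 2. Therefore the treewidth is 2.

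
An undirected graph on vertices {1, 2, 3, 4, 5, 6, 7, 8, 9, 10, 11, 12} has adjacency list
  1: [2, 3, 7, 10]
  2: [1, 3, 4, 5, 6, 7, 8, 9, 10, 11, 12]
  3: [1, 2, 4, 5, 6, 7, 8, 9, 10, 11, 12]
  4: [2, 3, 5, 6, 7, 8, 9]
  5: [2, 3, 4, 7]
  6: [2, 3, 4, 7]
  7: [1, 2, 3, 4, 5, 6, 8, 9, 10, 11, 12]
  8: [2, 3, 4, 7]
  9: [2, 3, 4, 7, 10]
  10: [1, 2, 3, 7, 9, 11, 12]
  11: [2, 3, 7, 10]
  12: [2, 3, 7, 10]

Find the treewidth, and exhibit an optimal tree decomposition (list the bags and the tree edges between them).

Every bag has size at most 5, so the width is 5 − 1 = 4 and tw(G) ≤ 4. On the other hand G contains the 5-clique {1, 2, 3, 7, 10}. A clique must lie in a single bag of any decomposition, so no decomposition can have width below 4. Combining the bounds, tw(G) = 4.

Treewidth 4.
Bags: B1 = {2, 3, 4, 7, 9}  B2 = {2, 3, 7, 9, 10}  B3 = {2, 3, 4, 6, 7}  B4 = {1, 2, 3, 7, 10}  B5 = {2, 3, 7, 10, 11}  B6 = {2, 3, 4, 5, 7}  B7 = {2, 3, 7, 10, 12}  B8 = {2, 3, 4, 7, 8}
Tree: B1–B2, B1–B3, B2–B4, B4–B5, B1–B6, B5–B7, B3–B8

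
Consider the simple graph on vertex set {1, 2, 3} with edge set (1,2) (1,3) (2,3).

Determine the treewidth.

A width-2 tree decomposition is:
Bags: B1 = {1, 2, 3}
Tree: (single bag)
A single bag containing all 3 vertices is trivially a valid decomposition of width 2. On the other hand G contains the 3-clique {1, 2, 3}. A clique must lie in a single bag of any decomposition, so no decomposition can have width below 2. Therefore the treewidth is 2.

2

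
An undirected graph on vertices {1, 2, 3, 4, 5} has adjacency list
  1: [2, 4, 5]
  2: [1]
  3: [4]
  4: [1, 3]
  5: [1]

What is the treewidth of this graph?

A width-1 tree decomposition is:
Bags: B1 = {1, 5}  B2 = {1, 2}  B3 = {1, 4}  B4 = {3, 4}
Tree: B1–B2, B1–B3, B3–B4
Each bag holds 2 vertices, so the decomposition has width 1, which upper-bounds the treewidth. Since G has at least one edge (e.g. 1–5), it is not an edgeless graph, so tw(G) ≥ 1. Combining the bounds, tw(G) = 1.

1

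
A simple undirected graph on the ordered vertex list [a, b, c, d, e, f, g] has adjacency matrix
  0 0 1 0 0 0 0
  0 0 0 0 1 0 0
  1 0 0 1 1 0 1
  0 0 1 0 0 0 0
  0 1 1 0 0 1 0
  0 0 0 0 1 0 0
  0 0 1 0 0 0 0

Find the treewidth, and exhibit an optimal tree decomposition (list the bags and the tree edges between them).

The largest bag has 2 vertices, giving width 1; this decomposition certifies tw(G) ≤ 1. Any graph with an edge has treewidth ≥ 1, and G has the edge b–e. The upper and lower bounds meet at 1, so that is the treewidth.

Treewidth 1.
One optimal decomposition is:
Bags: B1 = {b, e}  B2 = {c, e}  B3 = {c, g}  B4 = {a, c}  B5 = {c, d}  B6 = {e, f}
Tree: B1–B2, B2–B3, B2–B4, B2–B5, B2–B6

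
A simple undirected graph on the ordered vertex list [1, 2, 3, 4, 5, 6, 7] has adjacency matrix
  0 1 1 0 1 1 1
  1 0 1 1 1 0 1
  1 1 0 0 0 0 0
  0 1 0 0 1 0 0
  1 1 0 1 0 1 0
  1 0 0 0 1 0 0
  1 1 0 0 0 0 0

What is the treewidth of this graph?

A width-2 tree decomposition is:
Bags: B1 = {1, 2, 5}  B2 = {1, 2, 3}  B3 = {2, 4, 5}  B4 = {1, 2, 7}  B5 = {1, 5, 6}
Tree: B1–B2, B1–B3, B2–B4, B1–B5
Every bag has size at most 3, so the width is 3 − 1 = 2 and tw(G) ≤ 2. For the lower bound, the 3 vertices {1, 2, 3} are pairwise adjacent, and any tree decomposition puts a clique entirely inside one bag — forcing width ≥ 2. Combining the bounds, tw(G) = 2.

2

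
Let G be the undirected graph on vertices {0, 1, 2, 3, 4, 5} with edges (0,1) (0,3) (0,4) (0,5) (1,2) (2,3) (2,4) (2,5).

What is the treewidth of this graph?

2

A width-2 tree decomposition is:
Bags: B1 = {0, 2, 5}  B2 = {0, 1, 2}  B3 = {0, 2, 4}  B4 = {0, 2, 3}
Tree: B1–B2, B2–B3, B3–B4
Each bag holds 3 vertices, so the decomposition has width 2, which upper-bounds the treewidth. For the lower bound, G contains the cycle 2–5–0–1–2, so G is not a forest; only forests have treewidth ≤ 1, hence tw(G) ≥ 2. The upper and lower bounds meet at 2, so that is the treewidth.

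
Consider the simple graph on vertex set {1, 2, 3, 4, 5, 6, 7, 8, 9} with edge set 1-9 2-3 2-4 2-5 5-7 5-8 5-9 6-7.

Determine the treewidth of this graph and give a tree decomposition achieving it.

Treewidth 1.
One such decomposition:
Bags: B1 = {2, 5}  B2 = {5, 8}  B3 = {5, 7}  B4 = {2, 4}  B5 = {2, 3}  B6 = {6, 7}  B7 = {5, 9}  B8 = {1, 9}
Tree: B1–B2, B2–B3, B1–B4, B4–B5, B3–B6, B1–B7, B7–B8

The largest bag has 2 vertices, giving width 1; this decomposition certifies tw(G) ≤ 1. Any graph with an edge has treewidth ≥ 1, and G has the edge 2–5. Therefore the treewidth is 1.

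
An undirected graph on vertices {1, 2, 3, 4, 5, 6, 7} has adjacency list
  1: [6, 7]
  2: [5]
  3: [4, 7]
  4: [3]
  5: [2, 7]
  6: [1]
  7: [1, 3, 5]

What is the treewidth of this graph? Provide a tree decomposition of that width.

Every bag has size at most 2, so the width is 2 − 1 = 1 and tw(G) ≤ 1. Since G has at least one edge (e.g. 7–5), it is not an edgeless graph, so tw(G) ≥ 1. Combining the bounds, tw(G) = 1.

Treewidth 1.
Bags: B1 = {5, 7}  B2 = {1, 7}  B3 = {3, 7}  B4 = {2, 5}  B5 = {3, 4}  B6 = {1, 6}
Tree: B1–B2, B1–B3, B1–B4, B3–B5, B2–B6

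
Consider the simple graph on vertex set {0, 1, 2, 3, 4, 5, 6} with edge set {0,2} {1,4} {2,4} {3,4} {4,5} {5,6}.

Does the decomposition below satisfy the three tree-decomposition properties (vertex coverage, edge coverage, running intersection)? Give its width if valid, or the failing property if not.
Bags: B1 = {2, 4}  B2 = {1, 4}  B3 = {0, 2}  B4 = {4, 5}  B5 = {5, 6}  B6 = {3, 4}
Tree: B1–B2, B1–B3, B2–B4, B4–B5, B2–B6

Vertex coverage: the bags together contain {0, 1, 2, 3, 4, 5, 6}, the full vertex set. Edge coverage: each edge of G has both endpoints in at least one bag. Running intersection: for every vertex, the bags containing it form a connected subtree. All three properties hold, so this is a valid tree decomposition of width max|bag| − 1 = 1, and hence tw(G) ≤ 1.

Yes; width 1.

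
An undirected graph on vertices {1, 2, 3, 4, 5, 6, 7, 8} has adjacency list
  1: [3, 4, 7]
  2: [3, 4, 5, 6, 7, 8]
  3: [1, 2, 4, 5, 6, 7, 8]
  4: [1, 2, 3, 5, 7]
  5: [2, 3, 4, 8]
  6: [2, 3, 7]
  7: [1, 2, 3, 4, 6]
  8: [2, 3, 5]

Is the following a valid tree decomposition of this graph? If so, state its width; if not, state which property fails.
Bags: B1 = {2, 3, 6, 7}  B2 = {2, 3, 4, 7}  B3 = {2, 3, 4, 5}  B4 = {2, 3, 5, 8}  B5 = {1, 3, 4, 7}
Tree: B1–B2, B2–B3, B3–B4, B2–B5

Every vertex of G appears in some bag (union = {1, 2, 3, 4, 5, 6, 7, 8}); every edge is covered by a bag; and for each vertex v the set of bags containing v is connected in the bag tree. The decomposition is therefore valid. The largest bag has 4 vertices, so the width is 3.

Yes; width 3.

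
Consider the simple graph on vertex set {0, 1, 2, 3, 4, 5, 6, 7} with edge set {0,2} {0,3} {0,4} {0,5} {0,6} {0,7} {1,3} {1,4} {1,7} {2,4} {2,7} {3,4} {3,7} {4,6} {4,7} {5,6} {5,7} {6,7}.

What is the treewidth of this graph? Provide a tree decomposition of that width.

Every bag has size at most 4, so the width is 4 − 1 = 3 and tw(G) ≤ 3. For the lower bound, the 4 vertices {0, 2, 4, 7} are pairwise adjacent, and any tree decomposition puts a clique entirely inside one bag — forcing width ≥ 3. Therefore the treewidth is 3.

Treewidth 3.
Bags: B1 = {0, 5, 6, 7}  B2 = {0, 4, 6, 7}  B3 = {0, 2, 4, 7}  B4 = {0, 3, 4, 7}  B5 = {1, 3, 4, 7}
Tree: B1–B2, B2–B3, B2–B4, B4–B5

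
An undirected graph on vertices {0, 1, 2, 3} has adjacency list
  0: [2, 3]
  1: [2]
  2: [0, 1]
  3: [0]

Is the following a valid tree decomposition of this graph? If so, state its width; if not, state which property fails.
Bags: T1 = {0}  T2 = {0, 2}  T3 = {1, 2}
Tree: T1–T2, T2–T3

A tree decomposition must satisfy three properties: every vertex lies in some bag; for every edge, both endpoints lie together in some bag; and for every vertex, the bags containing it form a connected subtree. Here vertex 3 appears in no bag, so the decomposition is invalid.

No — vertex 3 appears in no bag.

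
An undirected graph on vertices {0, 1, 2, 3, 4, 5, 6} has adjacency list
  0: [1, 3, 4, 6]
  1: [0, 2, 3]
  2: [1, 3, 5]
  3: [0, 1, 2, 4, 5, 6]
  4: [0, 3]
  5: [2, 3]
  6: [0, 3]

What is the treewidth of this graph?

A width-2 tree decomposition is:
Bags: B1 = {0, 3, 4}  B2 = {0, 1, 3}  B3 = {1, 2, 3}  B4 = {2, 3, 5}  B5 = {0, 3, 6}
Tree: B1–B2, B2–B3, B3–B4, B1–B5
Each bag holds 3 vertices, so the decomposition has width 2, which upper-bounds the treewidth. For the lower bound, the 3 vertices {0, 1, 3} are pairwise adjacent, and any tree decomposition puts a clique entirely inside one bag — forcing width ≥ 2. Therefore the treewidth is 2.

2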